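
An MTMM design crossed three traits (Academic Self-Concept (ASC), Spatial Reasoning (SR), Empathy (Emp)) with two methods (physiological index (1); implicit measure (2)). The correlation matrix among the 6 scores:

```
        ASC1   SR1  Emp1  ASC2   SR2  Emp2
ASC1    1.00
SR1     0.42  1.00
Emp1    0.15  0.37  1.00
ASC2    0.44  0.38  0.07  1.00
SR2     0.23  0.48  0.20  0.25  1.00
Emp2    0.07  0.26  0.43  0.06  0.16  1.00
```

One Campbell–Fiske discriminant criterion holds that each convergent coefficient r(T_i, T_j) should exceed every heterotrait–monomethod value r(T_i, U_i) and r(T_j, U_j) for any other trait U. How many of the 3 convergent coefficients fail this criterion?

0

Checking each validity diagonal entry against its comparison values:
ASC (methods 1·2): 0.44 vs {0.42, 0.25, 0.15, 0.06} → pass.
SR (methods 1·2): 0.48 vs {0.42, 0.25, 0.37, 0.16} → pass.
Emp (methods 1·2): 0.43 vs {0.15, 0.06, 0.37, 0.16} → pass.
0 of 3 fail.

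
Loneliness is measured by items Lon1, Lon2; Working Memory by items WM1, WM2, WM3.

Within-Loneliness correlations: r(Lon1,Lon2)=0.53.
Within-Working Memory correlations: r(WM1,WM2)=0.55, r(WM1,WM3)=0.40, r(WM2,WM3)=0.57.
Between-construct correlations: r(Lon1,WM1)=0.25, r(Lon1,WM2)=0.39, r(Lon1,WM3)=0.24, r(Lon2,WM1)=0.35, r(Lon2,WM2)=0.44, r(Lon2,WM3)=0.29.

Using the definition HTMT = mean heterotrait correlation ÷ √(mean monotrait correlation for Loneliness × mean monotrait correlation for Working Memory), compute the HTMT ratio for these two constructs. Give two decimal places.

Mean heterotrait r = 1.96/6 = 0.3267.
Mean within-Lon = 0.53/1 = 0.5300; mean within-WM = 1.52/3 = 0.5067.
Geometric mean = √(0.5300 × 0.5067) = 0.5182.
HTMT = 0.3267 / 0.5182 = 0.63.

0.63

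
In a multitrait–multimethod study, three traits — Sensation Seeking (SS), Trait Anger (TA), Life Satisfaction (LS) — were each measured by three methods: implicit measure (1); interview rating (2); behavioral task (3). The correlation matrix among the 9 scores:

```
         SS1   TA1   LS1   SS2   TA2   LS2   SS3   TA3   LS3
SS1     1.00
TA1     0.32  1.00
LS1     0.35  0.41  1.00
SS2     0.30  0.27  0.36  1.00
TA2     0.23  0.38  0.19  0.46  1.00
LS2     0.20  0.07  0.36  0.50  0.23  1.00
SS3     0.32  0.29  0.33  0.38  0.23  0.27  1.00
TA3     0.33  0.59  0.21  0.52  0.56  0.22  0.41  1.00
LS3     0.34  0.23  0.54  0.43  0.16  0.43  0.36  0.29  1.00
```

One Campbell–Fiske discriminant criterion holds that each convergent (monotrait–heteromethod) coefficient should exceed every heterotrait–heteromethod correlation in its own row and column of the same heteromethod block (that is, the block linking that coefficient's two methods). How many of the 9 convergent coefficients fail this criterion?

Each convergent coefficient versus the relevant comparison correlations:
SS (methods 1·2): 0.30 vs {0.23, 0.27, 0.20, 0.36} → fail.
SS (methods 1·3): 0.32 vs {0.33, 0.29, 0.34, 0.33} → fail.
SS (methods 2·3): 0.38 vs {0.52, 0.23, 0.43, 0.27} → fail.
TA (methods 1·2): 0.38 vs {0.27, 0.23, 0.07, 0.19} → pass.
TA (methods 1·3): 0.59 vs {0.29, 0.33, 0.23, 0.21} → pass.
TA (methods 2·3): 0.56 vs {0.23, 0.52, 0.16, 0.22} → pass.
LS (methods 1·2): 0.36 vs {0.36, 0.20, 0.19, 0.07} → fail.
LS (methods 1·3): 0.54 vs {0.33, 0.34, 0.21, 0.23} → pass.
LS (methods 2·3): 0.43 vs {0.27, 0.43, 0.22, 0.16} → fail.
5 of 9 fail.

5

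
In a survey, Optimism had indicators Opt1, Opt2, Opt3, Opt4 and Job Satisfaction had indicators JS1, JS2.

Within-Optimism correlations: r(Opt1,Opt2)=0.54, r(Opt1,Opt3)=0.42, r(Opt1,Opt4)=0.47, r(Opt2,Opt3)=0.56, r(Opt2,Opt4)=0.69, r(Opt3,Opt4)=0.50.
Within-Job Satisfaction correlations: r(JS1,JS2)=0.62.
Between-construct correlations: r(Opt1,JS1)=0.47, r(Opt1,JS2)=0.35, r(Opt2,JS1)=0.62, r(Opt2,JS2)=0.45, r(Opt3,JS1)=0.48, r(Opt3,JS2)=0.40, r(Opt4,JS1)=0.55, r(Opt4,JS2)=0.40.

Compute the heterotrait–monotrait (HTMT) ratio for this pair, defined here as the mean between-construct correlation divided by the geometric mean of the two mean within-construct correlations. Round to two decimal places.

Mean heterotrait r = 3.72/8 = 0.4650.
Mean within-Opt = 3.18/6 = 0.5300; mean within-JS = 0.62/1 = 0.6200.
Geometric mean = √(0.5300 × 0.6200) = 0.5732.
HTMT = 0.4650 / 0.5732 = 0.81.

0.81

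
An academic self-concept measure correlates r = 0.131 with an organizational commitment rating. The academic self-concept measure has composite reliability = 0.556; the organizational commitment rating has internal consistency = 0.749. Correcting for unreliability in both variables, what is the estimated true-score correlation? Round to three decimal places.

r_true = r_obs / √(r_xx · r_yy) = 0.131 / √(0.556 × 0.749) = 0.131 / √0.416444 = 0.131 / 0.6453 ≈ 0.203.

0.203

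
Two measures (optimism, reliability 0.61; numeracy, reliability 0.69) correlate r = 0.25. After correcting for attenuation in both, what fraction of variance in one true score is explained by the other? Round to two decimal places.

Disattenuated r = 0.25 / √(0.61 × 0.69) = 0.25 / 0.6488 = 0.3853.
Shared true-score variance = 0.3853² = 0.1485 ≈ 0.15.

0.15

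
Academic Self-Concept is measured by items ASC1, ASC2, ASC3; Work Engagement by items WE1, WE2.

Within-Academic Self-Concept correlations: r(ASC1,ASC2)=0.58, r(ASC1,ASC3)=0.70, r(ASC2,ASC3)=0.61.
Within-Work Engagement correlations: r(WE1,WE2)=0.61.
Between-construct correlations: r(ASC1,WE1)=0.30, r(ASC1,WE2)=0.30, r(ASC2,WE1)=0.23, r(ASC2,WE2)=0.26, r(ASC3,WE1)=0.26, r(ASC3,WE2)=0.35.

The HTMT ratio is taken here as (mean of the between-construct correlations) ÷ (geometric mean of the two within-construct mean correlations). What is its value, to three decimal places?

0.457

Mean between = 1.70/6 = 0.2833.
Mean within-ASC = 1.89/3 = 0.6300; mean within-WE = 0.61/1 = 0.6100.
Geometric mean = √(0.6300 × 0.6100) = 0.6199.
HTMT = 0.2833 / 0.6199 = 0.457.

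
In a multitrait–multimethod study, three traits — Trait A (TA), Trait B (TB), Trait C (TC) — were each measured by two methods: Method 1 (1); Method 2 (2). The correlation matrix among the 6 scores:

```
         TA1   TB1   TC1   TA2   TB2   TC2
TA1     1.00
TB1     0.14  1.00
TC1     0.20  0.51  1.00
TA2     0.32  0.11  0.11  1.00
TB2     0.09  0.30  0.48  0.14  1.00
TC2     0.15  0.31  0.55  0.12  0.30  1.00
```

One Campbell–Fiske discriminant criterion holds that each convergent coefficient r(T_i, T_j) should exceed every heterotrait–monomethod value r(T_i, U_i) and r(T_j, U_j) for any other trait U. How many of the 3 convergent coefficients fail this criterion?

1

Checking each validity diagonal entry against its comparison values:
TA (methods 1·2): 0.32 vs {0.14, 0.14, 0.20, 0.12} → pass.
TB (methods 1·2): 0.30 vs {0.14, 0.14, 0.51, 0.30} → fail.
TC (methods 1·2): 0.55 vs {0.20, 0.12, 0.51, 0.30} → pass.
1 of 3 fail.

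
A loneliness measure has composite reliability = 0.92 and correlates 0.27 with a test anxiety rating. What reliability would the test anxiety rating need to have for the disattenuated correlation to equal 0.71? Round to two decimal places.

r_true = r_obs / √(r_xx · r_yy) ⇒ 0.71 = 0.27 / √(0.92 · r_yy).
√(0.92 · r_yy) = 0.27 / 0.71 = 0.3803; 0.92 · r_yy = 0.1446; r_yy = 0.1446 / 0.92 ≈ 0.16.

0.16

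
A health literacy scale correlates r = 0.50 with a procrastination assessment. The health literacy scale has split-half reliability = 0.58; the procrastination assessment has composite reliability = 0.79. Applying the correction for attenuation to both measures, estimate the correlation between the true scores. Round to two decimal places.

r_true = r_obs / √(r_xx · r_yy) = 0.50 / √(0.58 × 0.79) = 0.50 / √0.4582 = 0.50 / 0.6769 ≈ 0.74.

0.74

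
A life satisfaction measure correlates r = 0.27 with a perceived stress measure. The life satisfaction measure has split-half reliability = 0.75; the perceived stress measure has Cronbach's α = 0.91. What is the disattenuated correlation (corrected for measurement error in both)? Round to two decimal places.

r_true = r_obs / √(r_xx · r_yy) = 0.27 / √(0.75 × 0.91) = 0.27 / √0.6825 = 0.27 / 0.8261 ≈ 0.33.

0.33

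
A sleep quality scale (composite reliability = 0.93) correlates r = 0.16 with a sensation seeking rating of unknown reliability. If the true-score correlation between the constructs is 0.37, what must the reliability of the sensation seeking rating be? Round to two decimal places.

r_true = r_obs / √(r_xx · r_yy) ⇒ 0.37 = 0.16 / √(0.93 · r_yy).
√(0.93 · r_yy) = 0.16 / 0.37 = 0.4324; 0.93 · r_yy = 0.1870; r_yy = 0.1870 / 0.93 ≈ 0.20.

0.20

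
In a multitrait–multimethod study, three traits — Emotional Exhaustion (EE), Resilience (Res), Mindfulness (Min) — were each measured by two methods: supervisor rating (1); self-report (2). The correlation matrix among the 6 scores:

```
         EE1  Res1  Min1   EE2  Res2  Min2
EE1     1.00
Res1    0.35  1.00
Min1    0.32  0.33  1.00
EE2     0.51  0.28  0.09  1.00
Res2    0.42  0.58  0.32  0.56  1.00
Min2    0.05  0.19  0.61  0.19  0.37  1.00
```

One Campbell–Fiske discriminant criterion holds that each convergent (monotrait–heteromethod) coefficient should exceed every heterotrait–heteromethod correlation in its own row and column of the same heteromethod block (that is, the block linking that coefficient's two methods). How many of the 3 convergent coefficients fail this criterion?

0

Checking each validity diagonal entry against its comparison values:
EE (methods 1·2): 0.51 vs {0.42, 0.28, 0.05, 0.09} → pass.
Res (methods 1·2): 0.58 vs {0.28, 0.42, 0.19, 0.32} → pass.
Min (methods 1·2): 0.61 vs {0.09, 0.05, 0.32, 0.19} → pass.
0 of 3 fail.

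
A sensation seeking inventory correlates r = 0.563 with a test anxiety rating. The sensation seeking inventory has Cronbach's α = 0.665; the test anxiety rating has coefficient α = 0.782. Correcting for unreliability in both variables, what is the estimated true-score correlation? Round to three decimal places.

r_true = r_obs / √(r_xx · r_yy) = 0.563 / √(0.665 × 0.782) = 0.563 / √0.520030 = 0.563 / 0.7211 ≈ 0.781.

0.781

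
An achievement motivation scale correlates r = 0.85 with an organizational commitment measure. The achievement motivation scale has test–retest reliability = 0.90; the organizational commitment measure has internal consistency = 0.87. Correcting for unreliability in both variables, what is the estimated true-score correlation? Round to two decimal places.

0.96

r_true = r_obs / √(r_xx · r_yy) = 0.85 / √(0.90 × 0.87) = 0.85 / √0.7830 = 0.85 / 0.8849 ≈ 0.96.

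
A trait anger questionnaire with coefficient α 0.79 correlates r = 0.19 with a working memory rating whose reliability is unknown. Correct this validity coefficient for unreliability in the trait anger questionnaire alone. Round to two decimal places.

Single correction: r_c = r_obs / √r_xx = 0.19 / √0.79 = 0.19 / 0.8888 ≈ 0.21.

0.21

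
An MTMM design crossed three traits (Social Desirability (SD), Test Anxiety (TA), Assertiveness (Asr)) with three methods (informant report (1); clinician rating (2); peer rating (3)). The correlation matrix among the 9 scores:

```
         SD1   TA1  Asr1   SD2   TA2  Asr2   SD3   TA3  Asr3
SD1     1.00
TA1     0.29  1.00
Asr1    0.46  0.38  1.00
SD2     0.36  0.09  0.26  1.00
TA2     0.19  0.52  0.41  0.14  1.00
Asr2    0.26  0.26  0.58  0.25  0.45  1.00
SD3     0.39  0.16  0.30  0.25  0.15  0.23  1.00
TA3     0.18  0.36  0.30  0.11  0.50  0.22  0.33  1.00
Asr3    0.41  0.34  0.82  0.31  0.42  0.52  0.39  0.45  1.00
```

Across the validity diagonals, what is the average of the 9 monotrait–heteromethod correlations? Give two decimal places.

Convergent values: 0.36, 0.39, 0.25, 0.52, 0.36, 0.50, 0.58, 0.82, 0.52; mean = 4.30/9 = 0.48.

0.48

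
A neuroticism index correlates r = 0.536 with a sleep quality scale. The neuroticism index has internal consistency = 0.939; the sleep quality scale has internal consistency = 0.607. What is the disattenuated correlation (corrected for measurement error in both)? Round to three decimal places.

r_true = r_obs / √(r_xx · r_yy) = 0.536 / √(0.939 × 0.607) = 0.536 / √0.569973 = 0.536 / 0.7550 ≈ 0.710.

0.710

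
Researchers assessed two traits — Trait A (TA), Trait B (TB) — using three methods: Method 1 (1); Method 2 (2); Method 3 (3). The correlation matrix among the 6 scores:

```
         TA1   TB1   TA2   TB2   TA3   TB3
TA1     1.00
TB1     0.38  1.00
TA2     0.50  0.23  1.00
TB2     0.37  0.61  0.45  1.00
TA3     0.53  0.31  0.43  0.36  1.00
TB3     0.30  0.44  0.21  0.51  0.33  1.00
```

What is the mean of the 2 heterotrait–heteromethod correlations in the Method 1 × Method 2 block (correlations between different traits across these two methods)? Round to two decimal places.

0.30

HTHM values (method 1 × method 2): 0.37, 0.23; mean = 0.60/2 = 0.30.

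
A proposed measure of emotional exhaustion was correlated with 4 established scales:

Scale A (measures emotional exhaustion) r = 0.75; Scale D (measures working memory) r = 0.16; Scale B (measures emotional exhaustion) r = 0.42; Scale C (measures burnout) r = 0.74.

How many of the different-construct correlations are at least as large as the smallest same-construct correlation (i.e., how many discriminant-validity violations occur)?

1

Convergent (same construct = emotional exhaustion): Scale A, Scale B.
Smallest convergent = 0.42. Discriminant values: 0.16, 0.74; count ≥ 0.42 → 1.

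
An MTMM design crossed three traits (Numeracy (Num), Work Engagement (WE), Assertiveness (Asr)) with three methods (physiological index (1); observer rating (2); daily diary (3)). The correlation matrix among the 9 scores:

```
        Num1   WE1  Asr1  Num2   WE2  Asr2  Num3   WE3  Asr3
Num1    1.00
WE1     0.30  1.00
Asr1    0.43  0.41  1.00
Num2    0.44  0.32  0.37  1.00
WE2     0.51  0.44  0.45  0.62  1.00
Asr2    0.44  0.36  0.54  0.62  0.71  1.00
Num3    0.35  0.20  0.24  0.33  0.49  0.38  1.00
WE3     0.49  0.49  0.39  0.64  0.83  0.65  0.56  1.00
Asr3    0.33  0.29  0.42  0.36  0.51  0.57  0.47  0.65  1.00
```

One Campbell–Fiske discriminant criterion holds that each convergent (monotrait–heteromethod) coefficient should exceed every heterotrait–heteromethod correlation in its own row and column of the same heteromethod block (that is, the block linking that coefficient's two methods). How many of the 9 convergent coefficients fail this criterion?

6

Convergent coefficients and their comparison sets:
Num (methods 1·2): 0.44 vs {0.51, 0.32, 0.44, 0.37} → fail.
Num (methods 1·3): 0.35 vs {0.49, 0.20, 0.33, 0.24} → fail.
Num (methods 2·3): 0.33 vs {0.64, 0.49, 0.36, 0.38} → fail.
WE (methods 1·2): 0.44 vs {0.32, 0.51, 0.36, 0.45} → fail.
WE (methods 1·3): 0.49 vs {0.20, 0.49, 0.29, 0.39} → fail.
WE (methods 2·3): 0.83 vs {0.49, 0.64, 0.51, 0.65} → pass.
Asr (methods 1·2): 0.54 vs {0.37, 0.44, 0.45, 0.36} → pass.
Asr (methods 1·3): 0.42 vs {0.24, 0.33, 0.39, 0.29} → pass.
Asr (methods 2·3): 0.57 vs {0.38, 0.36, 0.65, 0.51} → fail.
6 of 9 fail.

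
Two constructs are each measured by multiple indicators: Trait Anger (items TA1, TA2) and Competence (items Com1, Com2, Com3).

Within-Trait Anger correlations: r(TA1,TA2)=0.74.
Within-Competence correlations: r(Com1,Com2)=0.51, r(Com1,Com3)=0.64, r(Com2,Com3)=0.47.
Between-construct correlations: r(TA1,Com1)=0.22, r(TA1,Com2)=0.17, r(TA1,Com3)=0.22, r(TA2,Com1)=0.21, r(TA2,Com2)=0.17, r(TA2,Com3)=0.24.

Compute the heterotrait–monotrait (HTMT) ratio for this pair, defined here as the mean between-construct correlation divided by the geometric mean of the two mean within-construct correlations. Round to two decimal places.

Mean heterotrait r = 1.23/6 = 0.2050.
Mean within-TA = 0.74/1 = 0.7400; mean within-Com = 1.62/3 = 0.5400.
Geometric mean = √(0.7400 × 0.5400) = 0.6321.
HTMT = 0.2050 / 0.6321 = 0.32.

0.32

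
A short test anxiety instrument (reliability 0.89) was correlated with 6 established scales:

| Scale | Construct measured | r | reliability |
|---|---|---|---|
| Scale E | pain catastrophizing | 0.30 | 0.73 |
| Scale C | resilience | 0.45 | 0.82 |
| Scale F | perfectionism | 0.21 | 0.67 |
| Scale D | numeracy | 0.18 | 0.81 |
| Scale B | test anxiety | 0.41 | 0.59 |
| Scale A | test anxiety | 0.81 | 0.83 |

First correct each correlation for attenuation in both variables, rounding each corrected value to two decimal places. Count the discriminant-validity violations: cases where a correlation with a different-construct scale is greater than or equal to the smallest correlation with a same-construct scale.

Disattenuated r (r / √(r_scale · r_new)):
  Scale E (disc): 0.30 / √(0.73·0.89) = 0.37
  Scale C (disc): 0.45 / √(0.82·0.89) = 0.53
  Scale F (disc): 0.21 / √(0.67·0.89) = 0.27
  Scale D (disc): 0.18 / √(0.81·0.89) = 0.21
  Scale B (conv): 0.41 / √(0.59·0.89) = 0.57
  Scale A (conv): 0.81 / √(0.83·0.89) = 0.94
Smallest convergent = 0.57. Discriminant values: 0.37, 0.53, 0.27, 0.21; count ≥ 0.57 → 0.

0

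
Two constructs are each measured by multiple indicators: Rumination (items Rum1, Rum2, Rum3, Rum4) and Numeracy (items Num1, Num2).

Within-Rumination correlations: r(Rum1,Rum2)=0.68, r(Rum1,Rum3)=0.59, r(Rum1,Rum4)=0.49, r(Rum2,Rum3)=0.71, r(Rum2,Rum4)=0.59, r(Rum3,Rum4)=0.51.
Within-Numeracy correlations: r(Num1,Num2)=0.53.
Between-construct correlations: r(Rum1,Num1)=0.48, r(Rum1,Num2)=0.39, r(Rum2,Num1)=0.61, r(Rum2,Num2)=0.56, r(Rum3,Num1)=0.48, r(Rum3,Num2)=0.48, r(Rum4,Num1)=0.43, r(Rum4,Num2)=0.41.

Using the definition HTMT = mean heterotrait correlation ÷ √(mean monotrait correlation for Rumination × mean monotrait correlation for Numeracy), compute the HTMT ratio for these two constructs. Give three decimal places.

0.855

Between-construct mean = 3.84/8 = 0.4800.
Mean within-Rum = 3.57/6 = 0.5950; mean within-Num = 0.53/1 = 0.5300.
Geometric mean = √(0.5950 × 0.5300) = 0.5616.
HTMT = 0.4800 / 0.5616 = 0.855.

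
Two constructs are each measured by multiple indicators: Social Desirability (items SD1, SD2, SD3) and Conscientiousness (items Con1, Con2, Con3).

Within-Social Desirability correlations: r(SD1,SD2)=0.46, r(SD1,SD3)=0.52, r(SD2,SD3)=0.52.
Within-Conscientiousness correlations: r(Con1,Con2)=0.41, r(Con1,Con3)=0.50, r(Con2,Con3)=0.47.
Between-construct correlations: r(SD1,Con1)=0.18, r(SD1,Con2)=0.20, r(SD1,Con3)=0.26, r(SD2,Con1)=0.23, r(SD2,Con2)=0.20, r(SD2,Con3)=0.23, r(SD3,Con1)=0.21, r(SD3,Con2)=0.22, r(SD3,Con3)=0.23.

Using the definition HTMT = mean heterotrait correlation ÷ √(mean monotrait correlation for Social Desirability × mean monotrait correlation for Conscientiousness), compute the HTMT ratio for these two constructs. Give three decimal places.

0.454

Between-construct mean = 1.96/9 = 0.2178.
Mean within-SD = 1.50/3 = 0.5000; mean within-Con = 1.38/3 = 0.4600.
Geometric mean = √(0.5000 × 0.4600) = 0.4796.
HTMT = 0.2178 / 0.4796 = 0.454.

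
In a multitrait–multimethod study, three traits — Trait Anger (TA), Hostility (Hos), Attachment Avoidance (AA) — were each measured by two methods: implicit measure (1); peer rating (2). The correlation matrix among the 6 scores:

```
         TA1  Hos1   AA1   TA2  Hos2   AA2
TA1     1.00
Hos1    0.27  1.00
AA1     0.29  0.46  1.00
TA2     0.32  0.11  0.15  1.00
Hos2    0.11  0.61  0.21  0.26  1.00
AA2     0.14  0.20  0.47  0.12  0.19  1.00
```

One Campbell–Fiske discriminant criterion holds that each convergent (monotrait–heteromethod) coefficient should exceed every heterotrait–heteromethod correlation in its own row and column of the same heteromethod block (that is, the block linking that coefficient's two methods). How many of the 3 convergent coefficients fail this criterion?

Each convergent coefficient versus the relevant comparison correlations:
TA (methods 1·2): 0.32 vs {0.11, 0.11, 0.14, 0.15} → pass.
Hos (methods 1·2): 0.61 vs {0.11, 0.11, 0.20, 0.21} → pass.
AA (methods 1·2): 0.47 vs {0.15, 0.14, 0.21, 0.20} → pass.
0 of 3 fail.

0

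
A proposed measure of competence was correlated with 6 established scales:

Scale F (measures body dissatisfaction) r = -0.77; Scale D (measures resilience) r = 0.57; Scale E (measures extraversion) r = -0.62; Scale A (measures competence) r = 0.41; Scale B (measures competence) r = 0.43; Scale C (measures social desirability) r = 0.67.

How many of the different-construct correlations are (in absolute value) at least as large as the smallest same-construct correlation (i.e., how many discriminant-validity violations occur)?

4

Convergent (same construct = competence): Scale A, Scale B.
Smallest convergent = 0.41. Discriminant |r|: 0.77, 0.57, 0.62, 0.67; count ≥ 0.41 → 4.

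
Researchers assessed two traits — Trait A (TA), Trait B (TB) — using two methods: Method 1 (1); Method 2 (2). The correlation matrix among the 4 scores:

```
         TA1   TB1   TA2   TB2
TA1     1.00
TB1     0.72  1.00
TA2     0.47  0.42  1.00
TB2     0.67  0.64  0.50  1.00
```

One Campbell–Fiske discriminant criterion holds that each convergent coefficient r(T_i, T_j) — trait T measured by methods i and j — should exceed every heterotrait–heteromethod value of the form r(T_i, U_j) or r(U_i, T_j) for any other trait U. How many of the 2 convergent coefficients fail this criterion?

Checking each validity diagonal entry against its comparison values:
TA (methods 1·2): 0.47 vs {0.67, 0.42} → fail.
TB (methods 1·2): 0.64 vs {0.42, 0.67} → fail.
2 of 2 fail.

2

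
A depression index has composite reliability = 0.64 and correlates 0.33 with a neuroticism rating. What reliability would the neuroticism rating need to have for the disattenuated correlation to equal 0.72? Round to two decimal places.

0.33

r_true = r_obs / √(r_xx · r_yy) ⇒ 0.72 = 0.33 / √(0.64 · r_yy).
√(0.64 · r_yy) = 0.33 / 0.72 = 0.4583; 0.64 · r_yy = 0.2100; r_yy = 0.2100 / 0.64 ≈ 0.33.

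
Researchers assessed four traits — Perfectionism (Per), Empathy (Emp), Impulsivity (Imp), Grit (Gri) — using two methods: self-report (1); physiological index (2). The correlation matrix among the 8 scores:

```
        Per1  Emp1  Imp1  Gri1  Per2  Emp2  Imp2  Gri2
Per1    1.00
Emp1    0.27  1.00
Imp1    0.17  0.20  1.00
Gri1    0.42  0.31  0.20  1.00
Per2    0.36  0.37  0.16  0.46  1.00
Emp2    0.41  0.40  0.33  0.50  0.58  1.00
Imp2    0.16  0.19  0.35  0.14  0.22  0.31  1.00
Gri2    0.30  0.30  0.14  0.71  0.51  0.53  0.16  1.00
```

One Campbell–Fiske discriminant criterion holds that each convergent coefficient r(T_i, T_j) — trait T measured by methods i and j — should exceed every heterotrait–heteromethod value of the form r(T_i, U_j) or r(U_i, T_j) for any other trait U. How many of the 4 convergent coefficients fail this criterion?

2

Checking each validity diagonal entry against its comparison values:
Per (methods 1·2): 0.36 vs {0.41, 0.37, 0.16, 0.16, 0.30, 0.46} → fail.
Emp (methods 1·2): 0.40 vs {0.37, 0.41, 0.19, 0.33, 0.30, 0.50} → fail.
Imp (methods 1·2): 0.35 vs {0.16, 0.16, 0.33, 0.19, 0.14, 0.14} → pass.
Gri (methods 1·2): 0.71 vs {0.46, 0.30, 0.50, 0.30, 0.14, 0.14} → pass.
2 of 4 fail.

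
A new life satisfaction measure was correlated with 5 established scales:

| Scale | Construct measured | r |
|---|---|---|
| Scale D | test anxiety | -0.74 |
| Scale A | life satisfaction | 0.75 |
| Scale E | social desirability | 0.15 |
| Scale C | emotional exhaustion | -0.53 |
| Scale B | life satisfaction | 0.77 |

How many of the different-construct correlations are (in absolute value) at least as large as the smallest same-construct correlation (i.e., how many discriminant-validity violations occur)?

0

Convergent (same construct = life satisfaction): Scale A, Scale B.
Smallest convergent = 0.75. Discriminant |r|: 0.74, 0.15, 0.53; count ≥ 0.75 → 0.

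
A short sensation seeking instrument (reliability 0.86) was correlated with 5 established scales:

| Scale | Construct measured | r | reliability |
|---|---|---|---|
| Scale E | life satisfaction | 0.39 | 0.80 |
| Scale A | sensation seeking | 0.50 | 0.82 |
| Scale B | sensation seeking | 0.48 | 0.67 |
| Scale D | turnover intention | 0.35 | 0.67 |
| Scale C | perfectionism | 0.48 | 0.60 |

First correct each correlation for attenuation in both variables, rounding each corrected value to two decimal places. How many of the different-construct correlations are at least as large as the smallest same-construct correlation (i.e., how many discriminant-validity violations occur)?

Disattenuated r (r / √(r_scale · r_new)):
  Scale E (disc): 0.39 / √(0.80·0.86) = 0.47
  Scale A (conv): 0.50 / √(0.82·0.86) = 0.60
  Scale B (conv): 0.48 / √(0.67·0.86) = 0.63
  Scale D (disc): 0.35 / √(0.67·0.86) = 0.46
  Scale C (disc): 0.48 / √(0.60·0.86) = 0.67
Smallest convergent = 0.60. Discriminant values: 0.47, 0.46, 0.67; count ≥ 0.60 → 1.

1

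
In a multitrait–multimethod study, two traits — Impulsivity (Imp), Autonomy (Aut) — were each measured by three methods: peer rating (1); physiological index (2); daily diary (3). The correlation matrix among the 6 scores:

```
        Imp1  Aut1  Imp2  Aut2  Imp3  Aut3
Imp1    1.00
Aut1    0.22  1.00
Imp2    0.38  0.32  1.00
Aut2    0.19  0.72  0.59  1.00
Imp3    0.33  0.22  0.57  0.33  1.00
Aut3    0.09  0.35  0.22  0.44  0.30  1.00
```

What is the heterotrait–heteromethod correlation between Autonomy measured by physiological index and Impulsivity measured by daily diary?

0.33

Different traits and methods: r(Aut2, Imp3) = 0.33.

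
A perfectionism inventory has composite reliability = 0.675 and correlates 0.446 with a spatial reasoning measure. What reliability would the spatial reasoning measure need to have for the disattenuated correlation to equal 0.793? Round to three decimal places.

r_true = r_obs / √(r_xx · r_yy) ⇒ 0.793 = 0.446 / √(0.675 · r_yy).
√(0.675 · r_yy) = 0.446 / 0.793 = 0.5624; 0.675 · r_yy = 0.3163; r_yy = 0.3163 / 0.675 ≈ 0.469.

0.469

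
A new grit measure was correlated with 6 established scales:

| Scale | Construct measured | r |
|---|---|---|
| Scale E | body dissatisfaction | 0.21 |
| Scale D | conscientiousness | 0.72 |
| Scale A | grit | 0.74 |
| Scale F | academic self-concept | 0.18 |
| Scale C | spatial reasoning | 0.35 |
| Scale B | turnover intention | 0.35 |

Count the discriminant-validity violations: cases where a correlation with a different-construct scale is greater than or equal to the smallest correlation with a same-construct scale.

0

Convergent (same construct = grit): Scale A.
Smallest convergent = 0.74. Discriminant values: 0.21, 0.72, 0.18, 0.35, 0.35; count ≥ 0.74 → 0.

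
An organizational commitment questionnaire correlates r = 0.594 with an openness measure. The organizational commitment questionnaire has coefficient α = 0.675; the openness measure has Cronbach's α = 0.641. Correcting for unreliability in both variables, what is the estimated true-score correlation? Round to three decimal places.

0.903

r_true = r_obs / √(r_xx · r_yy) = 0.594 / √(0.675 × 0.641) = 0.594 / √0.432675 = 0.594 / 0.6578 ≈ 0.903.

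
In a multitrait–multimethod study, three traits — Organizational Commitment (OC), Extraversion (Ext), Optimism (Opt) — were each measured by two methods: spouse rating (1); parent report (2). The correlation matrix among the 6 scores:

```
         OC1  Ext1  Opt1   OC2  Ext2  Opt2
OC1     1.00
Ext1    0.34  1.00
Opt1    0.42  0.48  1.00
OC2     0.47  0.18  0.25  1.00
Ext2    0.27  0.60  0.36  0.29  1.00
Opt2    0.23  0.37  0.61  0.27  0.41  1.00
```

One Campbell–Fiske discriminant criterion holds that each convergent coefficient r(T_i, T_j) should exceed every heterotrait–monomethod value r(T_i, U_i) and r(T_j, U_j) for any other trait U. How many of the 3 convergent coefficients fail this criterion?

Convergent coefficients and their comparison sets:
OC (methods 1·2): 0.47 vs {0.34, 0.29, 0.42, 0.27} → pass.
Ext (methods 1·2): 0.60 vs {0.34, 0.29, 0.48, 0.41} → pass.
Opt (methods 1·2): 0.61 vs {0.42, 0.27, 0.48, 0.41} → pass.
0 of 3 fail.

0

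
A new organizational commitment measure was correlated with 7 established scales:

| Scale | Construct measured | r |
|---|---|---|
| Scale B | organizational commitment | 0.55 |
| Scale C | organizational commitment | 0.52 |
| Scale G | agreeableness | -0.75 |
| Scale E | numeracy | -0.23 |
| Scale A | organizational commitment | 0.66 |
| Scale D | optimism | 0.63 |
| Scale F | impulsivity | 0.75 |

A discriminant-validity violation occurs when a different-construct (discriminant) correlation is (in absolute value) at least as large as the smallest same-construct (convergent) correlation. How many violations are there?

Convergent (same construct = organizational commitment): Scale B, Scale C, Scale A.
Smallest convergent = 0.52. Discriminant |r|: 0.75, 0.23, 0.63, 0.75; count ≥ 0.52 → 3.

3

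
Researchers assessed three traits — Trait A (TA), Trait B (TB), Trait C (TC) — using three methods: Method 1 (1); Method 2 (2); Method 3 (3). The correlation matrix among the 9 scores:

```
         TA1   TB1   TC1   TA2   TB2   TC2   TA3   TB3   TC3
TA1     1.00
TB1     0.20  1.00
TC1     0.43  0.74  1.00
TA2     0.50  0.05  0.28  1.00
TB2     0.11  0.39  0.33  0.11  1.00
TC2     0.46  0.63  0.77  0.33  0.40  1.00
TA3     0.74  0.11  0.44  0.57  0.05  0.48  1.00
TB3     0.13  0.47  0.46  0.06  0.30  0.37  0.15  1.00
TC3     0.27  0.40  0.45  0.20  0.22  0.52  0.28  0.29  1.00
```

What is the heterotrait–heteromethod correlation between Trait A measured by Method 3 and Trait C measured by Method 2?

Different traits and methods: r(TA3, TC2) = 0.48.

0.48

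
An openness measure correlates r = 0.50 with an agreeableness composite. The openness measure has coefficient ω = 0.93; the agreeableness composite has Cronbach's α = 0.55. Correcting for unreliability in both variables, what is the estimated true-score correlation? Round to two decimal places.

r_true = r_obs / √(r_xx · r_yy) = 0.50 / √(0.93 × 0.55) = 0.50 / √0.5115 = 0.50 / 0.7152 ≈ 0.70.

0.70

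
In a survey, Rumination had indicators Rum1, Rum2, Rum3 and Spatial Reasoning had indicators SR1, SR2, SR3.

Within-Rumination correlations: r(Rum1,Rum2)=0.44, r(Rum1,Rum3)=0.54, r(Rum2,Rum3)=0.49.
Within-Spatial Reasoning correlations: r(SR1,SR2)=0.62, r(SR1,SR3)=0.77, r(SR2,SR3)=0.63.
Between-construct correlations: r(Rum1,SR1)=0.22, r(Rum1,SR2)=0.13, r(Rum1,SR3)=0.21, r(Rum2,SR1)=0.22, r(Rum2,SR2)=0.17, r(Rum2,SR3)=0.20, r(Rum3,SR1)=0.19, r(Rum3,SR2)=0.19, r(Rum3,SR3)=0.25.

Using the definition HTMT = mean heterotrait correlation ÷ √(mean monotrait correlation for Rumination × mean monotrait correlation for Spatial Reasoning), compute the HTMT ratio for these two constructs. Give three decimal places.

Between-construct mean = 1.78/9 = 0.1978.
Mean within-Rum = 1.47/3 = 0.4900; mean within-SR = 2.02/3 = 0.6733.
Geometric mean = √(0.4900 × 0.6733) = 0.5744.
HTMT = 0.1978 / 0.5744 = 0.344.

0.344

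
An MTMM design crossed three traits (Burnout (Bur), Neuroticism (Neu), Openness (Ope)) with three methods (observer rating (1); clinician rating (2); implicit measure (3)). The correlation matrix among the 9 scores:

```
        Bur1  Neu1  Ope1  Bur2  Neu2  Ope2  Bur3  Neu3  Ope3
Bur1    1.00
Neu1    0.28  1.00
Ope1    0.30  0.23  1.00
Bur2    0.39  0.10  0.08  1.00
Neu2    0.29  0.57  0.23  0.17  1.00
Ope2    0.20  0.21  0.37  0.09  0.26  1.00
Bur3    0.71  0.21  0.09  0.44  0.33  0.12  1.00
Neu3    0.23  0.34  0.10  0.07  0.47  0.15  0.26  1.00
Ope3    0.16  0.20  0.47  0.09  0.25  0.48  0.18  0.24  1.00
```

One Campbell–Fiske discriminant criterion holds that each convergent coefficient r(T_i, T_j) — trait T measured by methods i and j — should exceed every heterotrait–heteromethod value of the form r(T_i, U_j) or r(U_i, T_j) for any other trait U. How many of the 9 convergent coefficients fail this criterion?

Each convergent coefficient versus the relevant comparison correlations:
Bur (methods 1·2): 0.39 vs {0.29, 0.10, 0.20, 0.08} → pass.
Bur (methods 1·3): 0.71 vs {0.23, 0.21, 0.16, 0.09} → pass.
Bur (methods 2·3): 0.44 vs {0.07, 0.33, 0.09, 0.12} → pass.
Neu (methods 1·2): 0.57 vs {0.10, 0.29, 0.21, 0.23} → pass.
Neu (methods 1·3): 0.34 vs {0.21, 0.23, 0.20, 0.10} → pass.
Neu (methods 2·3): 0.47 vs {0.33, 0.07, 0.25, 0.15} → pass.
Ope (methods 1·2): 0.37 vs {0.08, 0.20, 0.23, 0.21} → pass.
Ope (methods 1·3): 0.47 vs {0.09, 0.16, 0.10, 0.20} → pass.
Ope (methods 2·3): 0.48 vs {0.12, 0.09, 0.15, 0.25} → pass.
0 of 9 fail.

0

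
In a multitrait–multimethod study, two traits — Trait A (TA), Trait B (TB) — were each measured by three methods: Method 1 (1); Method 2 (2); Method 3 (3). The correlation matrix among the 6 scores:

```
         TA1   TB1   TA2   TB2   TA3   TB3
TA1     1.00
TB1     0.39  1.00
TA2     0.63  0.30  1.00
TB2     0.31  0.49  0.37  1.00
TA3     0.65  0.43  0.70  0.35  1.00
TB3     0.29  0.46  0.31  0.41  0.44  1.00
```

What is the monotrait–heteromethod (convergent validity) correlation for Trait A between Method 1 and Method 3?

0.65

Same trait (TA), different methods: r(TA1, TA3) = 0.65.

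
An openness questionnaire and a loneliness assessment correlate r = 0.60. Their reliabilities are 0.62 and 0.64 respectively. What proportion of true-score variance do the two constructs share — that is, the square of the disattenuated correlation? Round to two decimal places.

Disattenuated r = 0.60 / √(0.62 × 0.64) = 0.60 / 0.6299 = 0.9525.
Shared true-score variance = 0.9525² = 0.9073 ≈ 0.91.

0.91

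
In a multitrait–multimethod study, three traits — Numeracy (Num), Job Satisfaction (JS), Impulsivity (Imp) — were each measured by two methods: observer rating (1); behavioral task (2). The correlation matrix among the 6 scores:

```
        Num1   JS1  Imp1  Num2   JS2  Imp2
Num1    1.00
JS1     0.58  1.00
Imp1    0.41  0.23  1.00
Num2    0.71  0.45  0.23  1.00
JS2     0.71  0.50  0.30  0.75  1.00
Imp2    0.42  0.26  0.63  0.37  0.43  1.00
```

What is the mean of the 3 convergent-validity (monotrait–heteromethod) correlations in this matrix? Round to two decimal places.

0.61

Convergent values: 0.71, 0.50, 0.63; mean = 1.84/3 = 0.61.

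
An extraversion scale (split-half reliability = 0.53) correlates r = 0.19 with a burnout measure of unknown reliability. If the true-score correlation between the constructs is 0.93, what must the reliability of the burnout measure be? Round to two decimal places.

r_true = r_obs / √(r_xx · r_yy) ⇒ 0.93 = 0.19 / √(0.53 · r_yy).
√(0.53 · r_yy) = 0.19 / 0.93 = 0.2043; 0.53 · r_yy = 0.0417; r_yy = 0.0417 / 0.53 ≈ 0.08.

0.08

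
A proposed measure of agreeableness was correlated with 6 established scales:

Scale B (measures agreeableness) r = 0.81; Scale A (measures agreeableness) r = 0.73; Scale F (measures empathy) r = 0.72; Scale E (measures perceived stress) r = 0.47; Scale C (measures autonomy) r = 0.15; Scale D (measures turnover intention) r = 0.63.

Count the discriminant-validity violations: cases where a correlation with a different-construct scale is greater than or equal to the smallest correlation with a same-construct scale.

Convergent (same construct = agreeableness): Scale B, Scale A.
Smallest convergent = 0.73. Discriminant values: 0.72, 0.47, 0.15, 0.63; count ≥ 0.73 → 0.

0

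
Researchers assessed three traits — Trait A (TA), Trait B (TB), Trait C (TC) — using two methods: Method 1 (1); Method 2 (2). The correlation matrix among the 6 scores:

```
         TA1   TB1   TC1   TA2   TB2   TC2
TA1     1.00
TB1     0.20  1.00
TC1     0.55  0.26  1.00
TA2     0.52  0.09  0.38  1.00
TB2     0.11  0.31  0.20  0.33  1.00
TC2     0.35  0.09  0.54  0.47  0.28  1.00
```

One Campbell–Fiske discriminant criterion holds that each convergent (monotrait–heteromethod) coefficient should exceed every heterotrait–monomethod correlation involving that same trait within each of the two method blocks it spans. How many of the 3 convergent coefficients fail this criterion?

3

Convergent coefficients and their comparison sets:
TA (methods 1·2): 0.52 vs {0.20, 0.33, 0.55, 0.47} → fail.
TB (methods 1·2): 0.31 vs {0.20, 0.33, 0.26, 0.28} → fail.
TC (methods 1·2): 0.54 vs {0.55, 0.47, 0.26, 0.28} → fail.
3 of 3 fail.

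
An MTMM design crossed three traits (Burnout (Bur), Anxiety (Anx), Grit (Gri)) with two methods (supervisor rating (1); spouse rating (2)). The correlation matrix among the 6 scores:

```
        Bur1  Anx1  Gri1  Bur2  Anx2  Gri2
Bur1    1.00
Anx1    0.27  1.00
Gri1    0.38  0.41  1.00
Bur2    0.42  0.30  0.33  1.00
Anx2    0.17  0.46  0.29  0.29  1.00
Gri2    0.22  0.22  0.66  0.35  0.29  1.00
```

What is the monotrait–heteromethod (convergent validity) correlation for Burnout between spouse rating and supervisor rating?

0.42

Same trait (Bur), different methods: r(Bur2, Bur1) = 0.42.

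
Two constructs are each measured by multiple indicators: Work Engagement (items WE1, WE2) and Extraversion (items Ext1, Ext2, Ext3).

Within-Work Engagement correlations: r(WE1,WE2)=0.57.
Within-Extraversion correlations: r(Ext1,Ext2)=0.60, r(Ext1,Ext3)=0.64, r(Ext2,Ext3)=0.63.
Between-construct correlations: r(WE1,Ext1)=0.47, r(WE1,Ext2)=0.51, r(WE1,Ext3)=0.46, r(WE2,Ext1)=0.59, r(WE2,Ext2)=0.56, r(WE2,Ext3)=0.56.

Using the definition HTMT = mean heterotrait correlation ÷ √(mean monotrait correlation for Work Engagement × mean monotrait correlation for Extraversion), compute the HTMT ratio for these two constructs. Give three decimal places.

Mean between = 3.15/6 = 0.5250.
Mean within-WE = 0.57/1 = 0.5700; mean within-Ext = 1.87/3 = 0.6233.
Geometric mean = √(0.5700 × 0.6233) = 0.5961.
HTMT = 0.5250 / 0.5961 = 0.881.

0.881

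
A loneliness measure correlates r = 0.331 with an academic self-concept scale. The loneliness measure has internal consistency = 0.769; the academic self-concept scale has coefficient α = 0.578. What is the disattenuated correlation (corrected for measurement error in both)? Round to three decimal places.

r_true = r_obs / √(r_xx · r_yy) = 0.331 / √(0.769 × 0.578) = 0.331 / √0.444482 = 0.331 / 0.6667 ≈ 0.496.

0.496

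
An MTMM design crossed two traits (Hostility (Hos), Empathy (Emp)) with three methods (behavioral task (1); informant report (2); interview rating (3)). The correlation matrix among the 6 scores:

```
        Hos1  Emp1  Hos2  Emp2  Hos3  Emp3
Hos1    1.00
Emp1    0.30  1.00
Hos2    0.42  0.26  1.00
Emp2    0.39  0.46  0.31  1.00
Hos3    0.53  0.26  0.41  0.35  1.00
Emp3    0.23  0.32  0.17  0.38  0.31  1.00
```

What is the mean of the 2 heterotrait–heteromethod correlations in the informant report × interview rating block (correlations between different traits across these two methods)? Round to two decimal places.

HTHM values (method 2 × method 3): 0.17, 0.35; mean = 0.52/2 = 0.26.

0.26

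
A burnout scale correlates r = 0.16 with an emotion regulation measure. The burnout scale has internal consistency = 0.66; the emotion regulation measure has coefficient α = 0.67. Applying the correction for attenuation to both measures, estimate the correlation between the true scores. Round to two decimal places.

0.24

r_true = r_obs / √(r_xx · r_yy) = 0.16 / √(0.66 × 0.67) = 0.16 / √0.4422 = 0.16 / 0.6650 ≈ 0.24.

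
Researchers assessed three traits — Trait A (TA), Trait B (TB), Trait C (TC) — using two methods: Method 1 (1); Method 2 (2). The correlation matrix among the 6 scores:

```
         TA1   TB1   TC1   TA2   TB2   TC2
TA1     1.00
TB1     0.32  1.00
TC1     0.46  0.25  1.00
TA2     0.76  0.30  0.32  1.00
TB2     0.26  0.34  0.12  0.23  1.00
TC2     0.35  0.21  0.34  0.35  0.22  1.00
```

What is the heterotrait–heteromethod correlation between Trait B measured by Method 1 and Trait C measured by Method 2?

0.21

Different traits and methods: r(TB1, TC2) = 0.21.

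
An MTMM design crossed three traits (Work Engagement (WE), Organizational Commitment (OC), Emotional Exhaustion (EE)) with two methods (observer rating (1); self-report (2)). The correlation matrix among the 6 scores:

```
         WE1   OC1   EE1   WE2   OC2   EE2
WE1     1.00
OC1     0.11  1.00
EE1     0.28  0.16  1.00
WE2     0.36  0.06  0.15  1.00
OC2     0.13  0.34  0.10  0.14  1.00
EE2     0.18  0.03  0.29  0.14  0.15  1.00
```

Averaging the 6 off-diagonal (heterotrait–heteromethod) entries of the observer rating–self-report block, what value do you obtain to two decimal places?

HTHM values (method 1 × method 2): 0.13, 0.18, 0.06, 0.03, 0.15, 0.10; mean = 0.65/6 = 0.11.

0.11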